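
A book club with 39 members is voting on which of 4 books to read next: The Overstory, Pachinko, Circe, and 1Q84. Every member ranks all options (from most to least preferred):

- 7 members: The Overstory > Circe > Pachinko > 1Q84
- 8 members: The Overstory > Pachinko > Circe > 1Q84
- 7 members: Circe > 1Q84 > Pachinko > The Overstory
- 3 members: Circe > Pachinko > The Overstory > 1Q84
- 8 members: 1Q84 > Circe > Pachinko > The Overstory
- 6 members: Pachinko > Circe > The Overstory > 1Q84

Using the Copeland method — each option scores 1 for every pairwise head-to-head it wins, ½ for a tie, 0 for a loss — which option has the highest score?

Circe

The Overstory: beats 1Q84; loses to Pachinko and Circe → score 1.
Pachinko: beats The Overstory and 1Q84; loses to Circe → score 2.
Circe: beats The Overstory, Pachinko, and 1Q84 → score 3.
1Q84: loses to The Overstory, Pachinko, and Circe → score 0.
Circe has the best pairwise record.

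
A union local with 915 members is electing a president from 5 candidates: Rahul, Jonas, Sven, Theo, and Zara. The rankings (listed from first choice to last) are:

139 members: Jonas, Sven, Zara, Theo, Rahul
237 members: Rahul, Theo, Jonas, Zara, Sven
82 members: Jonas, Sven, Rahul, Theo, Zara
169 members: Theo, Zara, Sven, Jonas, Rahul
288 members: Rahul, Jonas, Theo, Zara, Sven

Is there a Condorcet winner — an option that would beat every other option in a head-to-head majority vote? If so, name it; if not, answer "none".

Rahul

Rahul vs Jonas: 525–390 for Rahul.
Rahul vs Sven: 525–390 for Rahul.
Rahul vs Theo: 607–308 for Rahul.
Rahul vs Zara: 607–308 for Rahul.
Rahul beats every other option head-to-head.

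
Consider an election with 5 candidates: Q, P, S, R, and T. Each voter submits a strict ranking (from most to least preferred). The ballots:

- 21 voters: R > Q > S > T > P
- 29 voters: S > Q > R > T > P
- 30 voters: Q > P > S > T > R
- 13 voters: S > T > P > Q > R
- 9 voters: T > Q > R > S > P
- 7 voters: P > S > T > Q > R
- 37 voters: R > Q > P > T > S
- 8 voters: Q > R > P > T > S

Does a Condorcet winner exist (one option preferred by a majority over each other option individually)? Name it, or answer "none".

Q

Q vs P: 134–20 for Q.
Q vs S: 105–49 for Q.
Q vs R: 96–58 for Q.
Q vs T: 125–29 for Q.
Q beats every other option head-to-head.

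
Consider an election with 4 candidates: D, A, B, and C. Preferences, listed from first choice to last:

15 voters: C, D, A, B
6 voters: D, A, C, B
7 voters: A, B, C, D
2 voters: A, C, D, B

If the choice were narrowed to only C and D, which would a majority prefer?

C

Voters preferring C to D: 24; preferring D to C: 6.
C wins the head-to-head.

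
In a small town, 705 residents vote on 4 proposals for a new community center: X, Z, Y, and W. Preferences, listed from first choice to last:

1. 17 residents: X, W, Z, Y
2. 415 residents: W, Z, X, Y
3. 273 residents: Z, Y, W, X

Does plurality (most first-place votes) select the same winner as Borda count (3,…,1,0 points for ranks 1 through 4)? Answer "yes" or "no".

Plurality — first-place votes: X 17, Z 273, Y 0, W 415. Winner: W.
Borda — scores: X 466, Z 1666, Y 546, W 1552. Winner: Z.
The two methods disagree.

no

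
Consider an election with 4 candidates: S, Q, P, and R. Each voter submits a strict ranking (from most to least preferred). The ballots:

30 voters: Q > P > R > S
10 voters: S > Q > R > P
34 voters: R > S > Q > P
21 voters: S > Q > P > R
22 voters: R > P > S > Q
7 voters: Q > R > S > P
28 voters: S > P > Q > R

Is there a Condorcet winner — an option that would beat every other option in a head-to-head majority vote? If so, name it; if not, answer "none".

Checking pairwise contests:
R beats S 93–59.
S beats Q 115–37.
S beats P 100–52.
Q beats R 96–56.
Every option loses at least one head-to-head, so there is no Condorcet winner.

none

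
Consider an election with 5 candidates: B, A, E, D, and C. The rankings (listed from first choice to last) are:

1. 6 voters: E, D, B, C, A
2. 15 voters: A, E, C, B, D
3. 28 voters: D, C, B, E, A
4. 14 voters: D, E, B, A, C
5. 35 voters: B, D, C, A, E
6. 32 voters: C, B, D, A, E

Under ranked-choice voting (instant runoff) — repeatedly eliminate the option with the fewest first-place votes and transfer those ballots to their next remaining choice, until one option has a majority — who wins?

D

Round 1: B 35, A 15, E 6, D 42, C 32. Eliminate E.
Round 2: B 35, A 15, D 48, C 32. Eliminate A.
Round 3: B 35, D 48, C 47. Eliminate B.
Round 4: D 83, C 47. D has a majority.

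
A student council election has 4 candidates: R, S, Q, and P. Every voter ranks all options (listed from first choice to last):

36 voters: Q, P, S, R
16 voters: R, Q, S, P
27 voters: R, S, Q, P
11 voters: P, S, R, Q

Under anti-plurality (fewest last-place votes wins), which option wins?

S

Last-place votes: R 36, S 0, Q 11, P 43.
S is ranked last by the fewest voters, so S wins.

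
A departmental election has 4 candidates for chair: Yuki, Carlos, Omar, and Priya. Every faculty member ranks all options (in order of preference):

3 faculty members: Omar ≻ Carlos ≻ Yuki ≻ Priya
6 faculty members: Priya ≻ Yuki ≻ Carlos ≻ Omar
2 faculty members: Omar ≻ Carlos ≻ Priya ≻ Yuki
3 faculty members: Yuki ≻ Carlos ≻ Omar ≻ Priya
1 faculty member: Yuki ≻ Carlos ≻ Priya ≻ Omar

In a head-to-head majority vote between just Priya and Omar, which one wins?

Omar

Voters preferring Priya to Omar: 7; preferring Omar to Priya: 8.
Omar wins the head-to-head.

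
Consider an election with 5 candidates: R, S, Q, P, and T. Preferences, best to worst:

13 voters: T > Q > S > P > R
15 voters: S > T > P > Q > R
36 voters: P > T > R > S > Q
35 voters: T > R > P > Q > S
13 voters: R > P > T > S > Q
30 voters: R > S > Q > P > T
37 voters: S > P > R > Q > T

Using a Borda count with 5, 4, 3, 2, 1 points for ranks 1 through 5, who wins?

R: 13·1 + 15·1 + 36·3 + 35·4 + 13·5 + 30·5 + 37·3 = 602
S: 13·3 + 15·5 + 36·2 + 35·1 + 13·2 + 30·4 + 37·5 = 552
Q: 13·4 + 15·2 + 36·1 + 35·2 + 13·1 + 30·3 + 37·2 = 365
P: 13·2 + 15·3 + 36·5 + 35·3 + 13·4 + 30·2 + 37·4 = 616
T: 13·5 + 15·4 + 36·4 + 35·5 + 13·3 + 30·1 + 37·1 = 550
P has the highest Borda score (616).

P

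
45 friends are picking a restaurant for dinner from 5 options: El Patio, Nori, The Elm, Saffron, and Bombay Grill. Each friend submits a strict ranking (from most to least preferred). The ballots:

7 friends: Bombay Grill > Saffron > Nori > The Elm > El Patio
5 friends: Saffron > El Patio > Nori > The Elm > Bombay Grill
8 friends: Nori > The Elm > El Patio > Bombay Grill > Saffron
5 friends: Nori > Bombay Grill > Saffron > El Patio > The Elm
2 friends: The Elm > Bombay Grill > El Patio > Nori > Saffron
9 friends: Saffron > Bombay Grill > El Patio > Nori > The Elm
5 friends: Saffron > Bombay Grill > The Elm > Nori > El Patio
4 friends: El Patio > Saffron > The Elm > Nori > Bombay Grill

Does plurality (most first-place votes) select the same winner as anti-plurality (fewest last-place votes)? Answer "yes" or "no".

no

Plurality — first-place votes: El Patio 4, Nori 13, The Elm 2, Saffron 19, Bombay Grill 7. Winner: Saffron.
Anti-plurality — last-place votes: El Patio 12, Nori 0, The Elm 14, Saffron 10, Bombay Grill 9. Winner: Nori.
The two methods disagree.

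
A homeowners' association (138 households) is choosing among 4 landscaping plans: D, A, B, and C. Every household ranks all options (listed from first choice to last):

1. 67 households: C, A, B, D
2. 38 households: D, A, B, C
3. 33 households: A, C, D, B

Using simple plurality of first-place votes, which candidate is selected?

First-place votes: D 38, A 33, B 0, C 67.
C has the most first-place votes.

C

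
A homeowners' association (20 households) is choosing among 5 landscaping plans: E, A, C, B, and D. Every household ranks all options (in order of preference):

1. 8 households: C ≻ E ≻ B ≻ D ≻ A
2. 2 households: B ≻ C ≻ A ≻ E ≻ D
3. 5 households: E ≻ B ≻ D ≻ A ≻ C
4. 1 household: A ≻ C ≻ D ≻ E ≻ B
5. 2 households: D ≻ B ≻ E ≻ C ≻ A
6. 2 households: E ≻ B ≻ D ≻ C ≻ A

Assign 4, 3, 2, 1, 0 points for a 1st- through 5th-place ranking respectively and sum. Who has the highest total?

E

E: 8·3 + 2·1 + 5·4 + 1·1 + 2·2 + 2·4 = 59
A: 8·0 + 2·2 + 5·1 + 1·4 + 2·0 + 2·0 = 13
C: 8·4 + 2·3 + 5·0 + 1·3 + 2·1 + 2·1 = 45
B: 8·2 + 2·4 + 5·3 + 1·0 + 2·3 + 2·3 = 51
D: 8·1 + 2·0 + 5·2 + 1·2 + 2·4 + 2·2 = 32
E has the highest Borda score (59).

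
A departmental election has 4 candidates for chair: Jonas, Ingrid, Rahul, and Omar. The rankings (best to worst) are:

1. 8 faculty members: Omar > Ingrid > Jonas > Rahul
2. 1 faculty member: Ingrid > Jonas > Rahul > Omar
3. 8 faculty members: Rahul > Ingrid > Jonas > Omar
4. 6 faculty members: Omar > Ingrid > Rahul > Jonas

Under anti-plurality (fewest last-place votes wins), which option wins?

Ingrid

Last-place votes: Jonas 6, Ingrid 0, Rahul 8, Omar 9.
Ingrid is ranked last by the fewest voters, so Ingrid wins.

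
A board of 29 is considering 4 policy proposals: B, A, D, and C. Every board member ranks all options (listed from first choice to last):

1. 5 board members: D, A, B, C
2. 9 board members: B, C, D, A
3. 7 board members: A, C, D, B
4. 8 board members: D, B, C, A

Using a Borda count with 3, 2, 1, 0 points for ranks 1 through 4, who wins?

D

B: 5·1 + 9·3 + 7·0 + 8·2 = 48
A: 5·2 + 9·0 + 7·3 + 8·0 = 31
D: 5·3 + 9·1 + 7·1 + 8·3 = 55
C: 5·0 + 9·2 + 7·2 + 8·1 = 40
D has the highest Borda score (55).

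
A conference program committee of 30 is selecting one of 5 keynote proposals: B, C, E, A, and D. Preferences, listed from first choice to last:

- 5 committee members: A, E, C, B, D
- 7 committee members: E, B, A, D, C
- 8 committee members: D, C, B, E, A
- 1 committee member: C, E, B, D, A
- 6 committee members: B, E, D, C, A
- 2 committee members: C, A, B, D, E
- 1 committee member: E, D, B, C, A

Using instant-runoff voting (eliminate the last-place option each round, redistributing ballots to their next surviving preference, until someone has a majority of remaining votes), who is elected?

Round 1: B 6, C 3, E 8, A 5, D 8. Eliminate C.
Round 2: B 6, E 9, A 7, D 8. Eliminate B.
Round 3: E 15, A 7, D 8. Eliminate A.
Round 4: E 20, D 10. E has a majority.

E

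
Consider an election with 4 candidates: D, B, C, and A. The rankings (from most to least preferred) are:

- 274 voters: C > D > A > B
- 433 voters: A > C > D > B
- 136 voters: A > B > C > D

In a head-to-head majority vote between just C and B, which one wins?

Voters preferring C to B: 707; preferring B to C: 136.
C wins the head-to-head.

C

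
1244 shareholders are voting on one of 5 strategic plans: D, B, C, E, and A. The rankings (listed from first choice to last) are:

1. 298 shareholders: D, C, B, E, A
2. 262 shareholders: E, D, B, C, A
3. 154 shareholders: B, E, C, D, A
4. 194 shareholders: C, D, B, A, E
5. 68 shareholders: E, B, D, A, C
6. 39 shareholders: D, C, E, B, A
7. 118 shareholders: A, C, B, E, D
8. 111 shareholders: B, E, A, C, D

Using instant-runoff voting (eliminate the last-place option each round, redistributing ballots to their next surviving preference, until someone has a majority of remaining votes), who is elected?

E

Round 1: D 337, B 265, C 194, E 330, A 118. Eliminate A.
Round 2: D 337, B 265, C 312, E 330. Eliminate B.
Round 3: D 337, C 312, E 595. Eliminate C.
Round 4: D 531, E 713. E has a majority.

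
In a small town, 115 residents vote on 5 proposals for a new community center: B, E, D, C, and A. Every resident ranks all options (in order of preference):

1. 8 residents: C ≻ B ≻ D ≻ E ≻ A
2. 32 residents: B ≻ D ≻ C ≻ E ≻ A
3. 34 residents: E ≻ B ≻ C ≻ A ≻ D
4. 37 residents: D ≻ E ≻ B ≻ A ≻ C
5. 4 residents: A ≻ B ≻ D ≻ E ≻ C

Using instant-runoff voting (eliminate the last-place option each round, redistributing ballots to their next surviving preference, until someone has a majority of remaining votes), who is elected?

Round 1: B 32, E 34, D 37, C 8, A 4. Eliminate A.
Round 2: B 36, E 34, D 37, C 8. Eliminate C.
Round 3: B 44, E 34, D 37. Eliminate E.
Round 4: B 78, D 37. B has a majority.

B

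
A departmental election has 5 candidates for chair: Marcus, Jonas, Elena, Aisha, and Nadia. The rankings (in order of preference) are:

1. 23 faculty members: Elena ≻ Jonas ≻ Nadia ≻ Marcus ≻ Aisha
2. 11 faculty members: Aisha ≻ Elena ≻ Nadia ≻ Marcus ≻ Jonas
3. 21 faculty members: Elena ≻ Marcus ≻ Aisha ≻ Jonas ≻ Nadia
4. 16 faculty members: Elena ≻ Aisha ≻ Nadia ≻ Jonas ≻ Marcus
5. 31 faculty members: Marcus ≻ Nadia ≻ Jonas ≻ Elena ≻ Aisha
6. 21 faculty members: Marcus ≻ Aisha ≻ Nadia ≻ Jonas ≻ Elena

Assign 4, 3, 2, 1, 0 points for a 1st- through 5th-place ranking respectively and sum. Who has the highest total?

Marcus: 23·1 + 11·1 + 21·3 + 16·0 + 31·4 + 21·4 = 305
Jonas: 23·3 + 11·0 + 21·1 + 16·1 + 31·2 + 21·1 = 189
Elena: 23·4 + 11·3 + 21·4 + 16·4 + 31·1 + 21·0 = 304
Aisha: 23·0 + 11·4 + 21·2 + 16·3 + 31·0 + 21·3 = 197
Nadia: 23·2 + 11·2 + 21·0 + 16·2 + 31·3 + 21·2 = 235
Marcus has the highest Borda score (305).

Marcus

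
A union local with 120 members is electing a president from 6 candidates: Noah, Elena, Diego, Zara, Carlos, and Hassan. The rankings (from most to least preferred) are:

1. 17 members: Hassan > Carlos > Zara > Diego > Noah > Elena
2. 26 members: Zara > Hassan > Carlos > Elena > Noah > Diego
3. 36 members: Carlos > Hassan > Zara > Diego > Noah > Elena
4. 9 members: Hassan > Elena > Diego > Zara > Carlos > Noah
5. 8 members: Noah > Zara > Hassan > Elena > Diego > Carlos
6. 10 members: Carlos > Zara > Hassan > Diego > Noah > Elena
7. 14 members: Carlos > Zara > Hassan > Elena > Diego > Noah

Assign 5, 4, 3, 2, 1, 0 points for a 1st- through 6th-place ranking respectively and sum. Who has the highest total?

Hassan

Noah: 17·1 + 26·1 + 36·1 + 9·0 + 8·5 + 10·1 + 14·0 = 129
Elena: 17·0 + 26·2 + 36·0 + 9·4 + 8·2 + 10·0 + 14·2 = 132
Diego: 17·2 + 26·0 + 36·2 + 9·3 + 8·1 + 10·2 + 14·1 = 175
Zara: 17·3 + 26·5 + 36·3 + 9·2 + 8·4 + 10·4 + 14·4 = 435
Carlos: 17·4 + 26·3 + 36·5 + 9·1 + 8·0 + 10·5 + 14·5 = 455
Hassan: 17·5 + 26·4 + 36·4 + 9·5 + 8·3 + 10·3 + 14·3 = 474
Hassan has the highest Borda score (474).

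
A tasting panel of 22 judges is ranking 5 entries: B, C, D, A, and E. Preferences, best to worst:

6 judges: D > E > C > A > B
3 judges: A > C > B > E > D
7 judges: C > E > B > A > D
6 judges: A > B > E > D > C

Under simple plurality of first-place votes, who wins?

First-place votes: B 0, C 7, D 6, A 9, E 0.
A has the most first-place votes.

A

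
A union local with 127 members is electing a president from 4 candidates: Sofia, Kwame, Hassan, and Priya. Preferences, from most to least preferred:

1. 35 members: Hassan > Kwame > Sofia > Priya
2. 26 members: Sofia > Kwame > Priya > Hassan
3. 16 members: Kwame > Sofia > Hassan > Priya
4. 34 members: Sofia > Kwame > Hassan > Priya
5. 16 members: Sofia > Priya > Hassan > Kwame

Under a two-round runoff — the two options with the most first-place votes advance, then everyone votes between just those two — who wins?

Sofia

Round 1 first-place votes: Sofia 76, Kwame 16, Hassan 35, Priya 0.
Sofia and Hassan advance.
Runoff: Sofia is preferred to Hassan by 92 voters; Hassan by 35.
Sofia wins the runoff.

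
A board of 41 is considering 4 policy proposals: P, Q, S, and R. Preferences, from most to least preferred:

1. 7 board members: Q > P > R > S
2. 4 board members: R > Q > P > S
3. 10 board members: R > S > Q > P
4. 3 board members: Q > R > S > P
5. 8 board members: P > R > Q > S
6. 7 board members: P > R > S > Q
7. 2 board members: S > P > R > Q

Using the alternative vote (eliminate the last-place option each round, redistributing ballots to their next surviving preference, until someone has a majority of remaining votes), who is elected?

Round 1: P 15, Q 10, S 2, R 14. Eliminate S.
Round 2: P 17, Q 10, R 14. Eliminate Q.
Round 3: P 24, R 17. P has a majority.

P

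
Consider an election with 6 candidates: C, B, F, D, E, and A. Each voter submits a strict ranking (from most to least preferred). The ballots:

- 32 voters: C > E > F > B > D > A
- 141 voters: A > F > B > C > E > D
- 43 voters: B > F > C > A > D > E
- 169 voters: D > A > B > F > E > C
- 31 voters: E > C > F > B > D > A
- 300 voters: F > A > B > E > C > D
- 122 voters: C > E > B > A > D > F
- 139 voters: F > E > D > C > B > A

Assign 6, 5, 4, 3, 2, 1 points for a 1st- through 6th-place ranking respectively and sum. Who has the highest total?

F

C: 32·6 + 141·3 + 43·4 + 169·1 + 31·5 + 300·2 + 122·6 + 139·3 = 2860
B: 32·3 + 141·4 + 43·6 + 169·4 + 31·3 + 300·4 + 122·4 + 139·2 = 3653
F: 32·4 + 141·5 + 43·5 + 169·3 + 31·4 + 300·6 + 122·1 + 139·6 = 4435
D: 32·2 + 141·1 + 43·2 + 169·6 + 31·2 + 300·1 + 122·2 + 139·4 = 2467
E: 32·5 + 141·2 + 43·1 + 169·2 + 31·6 + 300·3 + 122·5 + 139·5 = 3214
A: 32·1 + 141·6 + 43·3 + 169·5 + 31·1 + 300·5 + 122·3 + 139·1 = 3888
F has the highest Borda score (4435).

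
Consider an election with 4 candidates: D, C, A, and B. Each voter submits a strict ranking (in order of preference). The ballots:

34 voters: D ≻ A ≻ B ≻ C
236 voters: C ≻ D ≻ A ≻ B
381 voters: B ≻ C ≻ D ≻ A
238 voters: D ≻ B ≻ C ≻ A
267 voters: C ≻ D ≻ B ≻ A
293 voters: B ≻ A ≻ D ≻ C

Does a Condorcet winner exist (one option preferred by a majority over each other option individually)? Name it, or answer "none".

none

Checking pairwise contests:
C beats D 884–565.
B beats C 946–503.
D beats A 1156–293.
D beats B 775–674.
Every option loses at least one head-to-head, so there is no Condorcet winner.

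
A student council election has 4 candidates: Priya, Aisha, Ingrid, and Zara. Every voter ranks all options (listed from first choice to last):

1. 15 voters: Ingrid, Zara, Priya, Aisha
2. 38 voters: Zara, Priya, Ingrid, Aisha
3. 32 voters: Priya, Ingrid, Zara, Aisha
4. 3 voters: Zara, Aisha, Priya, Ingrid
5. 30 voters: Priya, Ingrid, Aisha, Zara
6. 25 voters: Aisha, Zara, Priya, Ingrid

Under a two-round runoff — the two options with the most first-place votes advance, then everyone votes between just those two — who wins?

Zara

Round 1 first-place votes: Priya 62, Aisha 25, Ingrid 15, Zara 41.
Priya and Zara advance.
Runoff: Priya is preferred to Zara by 62 voters; Zara by 81.
Zara wins the runoff.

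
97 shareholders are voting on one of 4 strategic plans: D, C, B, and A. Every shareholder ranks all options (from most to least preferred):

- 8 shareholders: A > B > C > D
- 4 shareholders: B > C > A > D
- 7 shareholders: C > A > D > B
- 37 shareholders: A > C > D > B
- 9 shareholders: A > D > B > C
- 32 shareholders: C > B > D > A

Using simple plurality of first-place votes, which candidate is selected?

A

First-place votes: D 0, C 39, B 4, A 54.
A has the most first-place votes.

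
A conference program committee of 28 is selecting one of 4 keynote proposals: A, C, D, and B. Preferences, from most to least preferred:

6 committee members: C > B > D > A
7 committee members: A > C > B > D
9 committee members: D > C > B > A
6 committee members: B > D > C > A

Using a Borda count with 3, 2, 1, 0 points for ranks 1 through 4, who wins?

C

A: 6·0 + 7·3 + 9·0 + 6·0 = 21
C: 6·3 + 7·2 + 9·2 + 6·1 = 56
D: 6·1 + 7·0 + 9·3 + 6·2 = 45
B: 6·2 + 7·1 + 9·1 + 6·3 = 46
C has the highest Borda score (56).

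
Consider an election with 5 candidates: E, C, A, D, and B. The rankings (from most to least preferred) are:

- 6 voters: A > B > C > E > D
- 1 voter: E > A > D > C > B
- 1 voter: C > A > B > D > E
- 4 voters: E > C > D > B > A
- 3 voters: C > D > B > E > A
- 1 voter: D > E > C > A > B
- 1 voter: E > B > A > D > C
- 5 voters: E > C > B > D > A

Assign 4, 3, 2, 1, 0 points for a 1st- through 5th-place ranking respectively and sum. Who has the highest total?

C

E: 6·1 + 1·4 + 1·0 + 4·4 + 3·1 + 1·3 + 1·4 + 5·4 = 56
C: 6·2 + 1·1 + 1·4 + 4·3 + 3·4 + 1·2 + 1·0 + 5·3 = 58
A: 6·4 + 1·3 + 1·3 + 4·0 + 3·0 + 1·1 + 1·2 + 5·0 = 33
D: 6·0 + 1·2 + 1·1 + 4·2 + 3·3 + 1·4 + 1·1 + 5·1 = 30
B: 6·3 + 1·0 + 1·2 + 4·1 + 3·2 + 1·0 + 1·3 + 5·2 = 43
C has the highest Borda score (58).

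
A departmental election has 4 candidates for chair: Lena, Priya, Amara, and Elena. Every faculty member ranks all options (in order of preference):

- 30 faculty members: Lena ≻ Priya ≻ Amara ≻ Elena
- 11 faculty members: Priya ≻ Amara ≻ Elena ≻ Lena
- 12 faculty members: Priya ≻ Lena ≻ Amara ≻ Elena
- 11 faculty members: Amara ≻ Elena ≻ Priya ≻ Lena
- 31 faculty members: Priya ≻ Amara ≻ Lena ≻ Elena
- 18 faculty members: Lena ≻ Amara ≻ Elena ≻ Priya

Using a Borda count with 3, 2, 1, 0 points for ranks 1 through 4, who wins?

Lena: 30·3 + 11·0 + 12·2 + 11·0 + 31·1 + 18·3 = 199
Priya: 30·2 + 11·3 + 12·3 + 11·1 + 31·3 + 18·0 = 233
Amara: 30·1 + 11·2 + 12·1 + 11·3 + 31·2 + 18·2 = 195
Elena: 30·0 + 11·1 + 12·0 + 11·2 + 31·0 + 18·1 = 51
Priya has the highest Borda score (233).

Priya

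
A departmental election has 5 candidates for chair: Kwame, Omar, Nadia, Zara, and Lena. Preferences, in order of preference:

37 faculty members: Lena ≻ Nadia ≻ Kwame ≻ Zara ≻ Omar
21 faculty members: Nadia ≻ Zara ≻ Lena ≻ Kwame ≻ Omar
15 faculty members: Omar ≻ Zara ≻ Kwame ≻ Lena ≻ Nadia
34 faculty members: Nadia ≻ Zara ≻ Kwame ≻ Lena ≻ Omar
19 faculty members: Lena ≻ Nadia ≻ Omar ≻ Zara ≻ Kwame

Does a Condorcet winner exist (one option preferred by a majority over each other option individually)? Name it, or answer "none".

Checking pairwise contests:
Nadia beats Kwame 111–15.
Kwame beats Omar 92–34.
Lena beats Nadia 71–55.
Nadia beats Zara 111–15.
Zara beats Lena 70–56.
Every option loses at least one head-to-head, so there is no Condorcet winner.

none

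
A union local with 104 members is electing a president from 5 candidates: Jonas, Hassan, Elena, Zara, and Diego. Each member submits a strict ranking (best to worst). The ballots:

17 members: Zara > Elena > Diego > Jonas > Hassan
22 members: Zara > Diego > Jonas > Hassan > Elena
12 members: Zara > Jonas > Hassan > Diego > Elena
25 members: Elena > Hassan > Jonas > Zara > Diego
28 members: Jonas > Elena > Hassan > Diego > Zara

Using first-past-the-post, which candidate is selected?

Zara

First-place votes: Jonas 28, Hassan 0, Elena 25, Zara 51, Diego 0.
Zara has the most first-place votes.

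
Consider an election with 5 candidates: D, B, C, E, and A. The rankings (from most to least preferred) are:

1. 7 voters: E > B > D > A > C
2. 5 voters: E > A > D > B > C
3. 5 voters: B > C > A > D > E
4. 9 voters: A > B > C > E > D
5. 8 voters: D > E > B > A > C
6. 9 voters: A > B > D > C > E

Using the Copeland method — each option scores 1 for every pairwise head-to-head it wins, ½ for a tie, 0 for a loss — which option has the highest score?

D: beats C and E; loses to B and A → score 2.
B: beats D, C, and E; loses to A → score 3.
C: beats E; loses to D, B, and A → score 1.
E: loses to D, B, C, and A → score 0.
A: beats D, B, C, and E → score 4.
A has the best pairwise record.

A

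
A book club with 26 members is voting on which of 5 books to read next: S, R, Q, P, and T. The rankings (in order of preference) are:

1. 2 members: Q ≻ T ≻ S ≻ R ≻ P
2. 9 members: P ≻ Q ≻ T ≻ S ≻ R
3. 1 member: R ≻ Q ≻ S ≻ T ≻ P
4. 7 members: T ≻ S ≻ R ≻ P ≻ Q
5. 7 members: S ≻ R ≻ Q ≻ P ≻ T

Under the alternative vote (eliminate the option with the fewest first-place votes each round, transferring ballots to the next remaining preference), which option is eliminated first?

Round 1: S 7, R 1, Q 2, P 9, T 7. Eliminate R.

R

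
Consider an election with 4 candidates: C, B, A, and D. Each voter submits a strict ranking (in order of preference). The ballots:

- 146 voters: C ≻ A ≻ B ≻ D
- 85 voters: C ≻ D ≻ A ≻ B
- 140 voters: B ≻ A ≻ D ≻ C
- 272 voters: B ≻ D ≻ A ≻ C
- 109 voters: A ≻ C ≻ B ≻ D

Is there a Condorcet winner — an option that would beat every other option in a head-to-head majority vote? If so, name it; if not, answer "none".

B

B vs C: 412–340 for B.
B vs A: 412–340 for B.
B vs D: 667–85 for B.
B beats every other option head-to-head.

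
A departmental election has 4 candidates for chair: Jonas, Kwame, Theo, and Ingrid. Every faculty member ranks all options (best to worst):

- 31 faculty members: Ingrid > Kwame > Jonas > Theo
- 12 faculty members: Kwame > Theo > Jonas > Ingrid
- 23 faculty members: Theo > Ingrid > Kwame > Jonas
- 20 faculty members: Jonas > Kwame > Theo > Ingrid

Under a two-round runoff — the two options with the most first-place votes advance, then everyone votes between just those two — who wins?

Theo

Round 1 first-place votes: Jonas 20, Kwame 12, Theo 23, Ingrid 31.
Ingrid and Theo advance.
Runoff: Ingrid is preferred to Theo by 31 voters; Theo by 55.
Theo wins the runoff.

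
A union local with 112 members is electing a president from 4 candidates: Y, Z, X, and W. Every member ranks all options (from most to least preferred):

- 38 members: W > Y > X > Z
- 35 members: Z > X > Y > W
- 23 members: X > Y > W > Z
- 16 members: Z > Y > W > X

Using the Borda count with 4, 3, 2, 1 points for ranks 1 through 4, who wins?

Y

Y: 38·3 + 35·2 + 23·3 + 16·3 = 301
Z: 38·1 + 35·4 + 23·1 + 16·4 = 265
X: 38·2 + 35·3 + 23·4 + 16·1 = 289
W: 38·4 + 35·1 + 23·2 + 16·2 = 265
Y has the highest Borda score (301).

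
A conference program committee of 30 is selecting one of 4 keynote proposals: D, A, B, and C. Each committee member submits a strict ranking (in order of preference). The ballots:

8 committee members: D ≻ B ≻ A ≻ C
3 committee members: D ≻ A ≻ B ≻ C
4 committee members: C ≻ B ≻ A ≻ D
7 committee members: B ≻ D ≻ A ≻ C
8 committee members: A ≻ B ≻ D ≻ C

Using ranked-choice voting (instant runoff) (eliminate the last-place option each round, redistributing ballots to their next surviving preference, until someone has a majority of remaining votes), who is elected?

Round 1: D 11, A 8, B 7, C 4. Eliminate C.
Round 2: D 11, A 8, B 11. Eliminate A.
Round 3: D 11, B 19. B has a majority.

B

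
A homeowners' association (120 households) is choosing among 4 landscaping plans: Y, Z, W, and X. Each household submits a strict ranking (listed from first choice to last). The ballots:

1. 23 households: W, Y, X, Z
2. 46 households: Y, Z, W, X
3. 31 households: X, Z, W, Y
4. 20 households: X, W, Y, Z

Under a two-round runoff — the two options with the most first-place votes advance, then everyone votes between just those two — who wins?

Y

Round 1 first-place votes: Y 46, Z 0, W 23, X 51.
X and Y advance.
Runoff: X is preferred to Y by 51 voters; Y by 69.
Y wins the runoff.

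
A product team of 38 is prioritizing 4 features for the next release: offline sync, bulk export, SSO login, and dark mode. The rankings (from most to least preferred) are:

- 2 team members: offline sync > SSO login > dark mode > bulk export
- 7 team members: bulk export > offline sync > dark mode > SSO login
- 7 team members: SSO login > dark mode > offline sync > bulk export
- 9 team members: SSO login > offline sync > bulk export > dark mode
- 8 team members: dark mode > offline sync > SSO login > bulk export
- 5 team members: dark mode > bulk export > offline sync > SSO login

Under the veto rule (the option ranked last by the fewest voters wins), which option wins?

offline sync

Last-place votes: offline sync 0, bulk export 17, SSO login 12, dark mode 9.
offline sync is ranked last by the fewest voters, so offline sync wins.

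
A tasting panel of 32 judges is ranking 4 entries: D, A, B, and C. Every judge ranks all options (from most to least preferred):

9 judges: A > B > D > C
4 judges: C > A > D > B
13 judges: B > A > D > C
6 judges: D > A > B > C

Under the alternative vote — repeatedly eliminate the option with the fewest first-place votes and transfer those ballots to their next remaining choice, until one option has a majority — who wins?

A

Round 1: D 6, A 9, B 13, C 4. Eliminate C.
Round 2: D 6, A 13, B 13. Eliminate D.
Round 3: A 19, B 13. A has a majority.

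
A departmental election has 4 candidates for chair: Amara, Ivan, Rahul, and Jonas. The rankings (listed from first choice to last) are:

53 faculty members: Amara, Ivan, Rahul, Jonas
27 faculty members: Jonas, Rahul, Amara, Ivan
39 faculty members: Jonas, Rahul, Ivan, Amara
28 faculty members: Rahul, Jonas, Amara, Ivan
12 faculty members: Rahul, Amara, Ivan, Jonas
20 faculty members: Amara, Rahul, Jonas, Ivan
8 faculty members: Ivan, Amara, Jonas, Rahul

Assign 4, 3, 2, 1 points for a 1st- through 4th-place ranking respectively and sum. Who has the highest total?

Rahul

Amara: 53·4 + 27·2 + 39·1 + 28·2 + 12·3 + 20·4 + 8·3 = 501
Ivan: 53·3 + 27·1 + 39·2 + 28·1 + 12·2 + 20·1 + 8·4 = 368
Rahul: 53·2 + 27·3 + 39·3 + 28·4 + 12·4 + 20·3 + 8·1 = 532
Jonas: 53·1 + 27·4 + 39·4 + 28·3 + 12·1 + 20·2 + 8·2 = 469
Rahul has the highest Borda score (532).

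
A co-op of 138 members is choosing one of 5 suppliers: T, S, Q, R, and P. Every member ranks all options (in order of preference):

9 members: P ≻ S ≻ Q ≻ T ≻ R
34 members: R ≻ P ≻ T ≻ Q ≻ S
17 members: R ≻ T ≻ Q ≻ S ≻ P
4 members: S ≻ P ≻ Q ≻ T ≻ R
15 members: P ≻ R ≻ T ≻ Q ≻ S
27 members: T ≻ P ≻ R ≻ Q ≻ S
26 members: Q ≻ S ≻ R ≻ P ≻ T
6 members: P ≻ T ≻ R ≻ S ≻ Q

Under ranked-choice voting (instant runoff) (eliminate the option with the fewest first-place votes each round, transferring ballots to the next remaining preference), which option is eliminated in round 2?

Q

Round 1: T 27, S 4, Q 26, R 51, P 30. Eliminate S.
Round 2: T 27, Q 26, R 51, P 34. Eliminate Q.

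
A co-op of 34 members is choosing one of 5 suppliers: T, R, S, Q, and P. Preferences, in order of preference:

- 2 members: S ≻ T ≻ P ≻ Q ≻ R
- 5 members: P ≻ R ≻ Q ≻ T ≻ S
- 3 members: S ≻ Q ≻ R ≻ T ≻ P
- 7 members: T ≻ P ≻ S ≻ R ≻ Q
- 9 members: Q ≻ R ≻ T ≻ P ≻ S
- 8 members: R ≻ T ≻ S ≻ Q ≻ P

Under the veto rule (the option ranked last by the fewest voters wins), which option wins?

T

Last-place votes: T 0, R 2, S 14, Q 7, P 11.
T is ranked last by the fewest voters, so T wins.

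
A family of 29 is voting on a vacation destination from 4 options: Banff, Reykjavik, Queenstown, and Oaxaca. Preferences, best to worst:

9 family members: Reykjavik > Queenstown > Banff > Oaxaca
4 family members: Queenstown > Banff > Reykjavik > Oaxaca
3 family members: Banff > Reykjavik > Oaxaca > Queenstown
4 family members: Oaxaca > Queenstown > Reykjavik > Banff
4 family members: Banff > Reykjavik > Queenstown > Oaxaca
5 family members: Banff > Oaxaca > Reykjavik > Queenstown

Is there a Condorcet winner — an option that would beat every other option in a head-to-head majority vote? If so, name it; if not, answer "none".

Checking pairwise contests:
Queenstown beats Banff 17–12.
Banff beats Reykjavik 16–13.
Reykjavik beats Queenstown 21–8.
Banff beats Oaxaca 25–4.
Every option loses at least one head-to-head, so there is no Condorcet winner.

none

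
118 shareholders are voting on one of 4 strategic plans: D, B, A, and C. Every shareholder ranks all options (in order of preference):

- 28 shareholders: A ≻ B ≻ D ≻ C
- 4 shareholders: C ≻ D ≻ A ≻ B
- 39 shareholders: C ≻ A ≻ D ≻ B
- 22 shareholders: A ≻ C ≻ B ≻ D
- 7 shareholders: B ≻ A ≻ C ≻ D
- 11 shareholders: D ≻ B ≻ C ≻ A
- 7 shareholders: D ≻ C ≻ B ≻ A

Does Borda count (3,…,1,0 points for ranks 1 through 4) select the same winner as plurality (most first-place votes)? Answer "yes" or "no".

yes

Borda — scores: D 129, B 128, A 246, C 205. Winner: A.
Plurality — first-place votes: D 18, B 7, A 50, C 43. Winner: A.
The two methods agree.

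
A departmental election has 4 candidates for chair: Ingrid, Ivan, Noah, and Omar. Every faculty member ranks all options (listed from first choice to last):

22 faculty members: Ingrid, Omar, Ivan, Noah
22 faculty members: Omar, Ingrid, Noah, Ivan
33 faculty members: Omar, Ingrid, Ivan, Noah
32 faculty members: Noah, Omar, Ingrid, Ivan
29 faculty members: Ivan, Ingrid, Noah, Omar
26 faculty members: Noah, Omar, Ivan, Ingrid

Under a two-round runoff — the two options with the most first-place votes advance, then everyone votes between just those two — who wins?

Round 1 first-place votes: Ingrid 22, Ivan 29, Noah 58, Omar 55.
Noah and Omar advance.
Runoff: Noah is preferred to Omar by 87 voters; Omar by 77.
Noah wins the runoff.

Noah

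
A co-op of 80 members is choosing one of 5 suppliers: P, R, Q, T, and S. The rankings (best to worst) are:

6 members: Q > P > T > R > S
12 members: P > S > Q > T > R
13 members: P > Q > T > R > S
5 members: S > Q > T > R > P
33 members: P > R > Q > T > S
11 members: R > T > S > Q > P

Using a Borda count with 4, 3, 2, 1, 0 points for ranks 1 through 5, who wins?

P

P: 6·3 + 12·4 + 13·4 + 5·0 + 33·4 + 11·0 = 250
R: 6·1 + 12·0 + 13·1 + 5·1 + 33·3 + 11·4 = 167
Q: 6·4 + 12·2 + 13·3 + 5·3 + 33·2 + 11·1 = 179
T: 6·2 + 12·1 + 13·2 + 5·2 + 33·1 + 11·3 = 126
S: 6·0 + 12·3 + 13·0 + 5·4 + 33·0 + 11·2 = 78
P has the highest Borda score (250).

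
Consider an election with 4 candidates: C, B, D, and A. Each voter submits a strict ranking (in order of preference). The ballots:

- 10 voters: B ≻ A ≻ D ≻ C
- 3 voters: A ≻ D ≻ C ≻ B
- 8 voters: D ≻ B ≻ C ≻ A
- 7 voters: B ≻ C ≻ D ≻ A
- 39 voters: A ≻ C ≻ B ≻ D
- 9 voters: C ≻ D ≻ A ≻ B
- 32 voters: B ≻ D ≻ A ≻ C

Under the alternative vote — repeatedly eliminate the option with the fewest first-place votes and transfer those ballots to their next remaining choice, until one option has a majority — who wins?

Round 1: C 9, B 49, D 8, A 42. Eliminate D.
Round 2: C 9, B 57, A 42. B has a majority.

B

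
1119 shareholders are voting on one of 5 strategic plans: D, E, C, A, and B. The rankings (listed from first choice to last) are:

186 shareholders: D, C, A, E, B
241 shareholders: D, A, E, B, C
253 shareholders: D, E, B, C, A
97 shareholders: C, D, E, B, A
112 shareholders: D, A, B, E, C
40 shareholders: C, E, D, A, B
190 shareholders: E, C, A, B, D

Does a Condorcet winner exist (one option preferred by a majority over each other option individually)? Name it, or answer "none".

D

D vs E: 889–230 for D.
D vs C: 792–327 for D.
D vs A: 929–190 for D.
D vs B: 929–190 for D.
D beats every other option head-to-head.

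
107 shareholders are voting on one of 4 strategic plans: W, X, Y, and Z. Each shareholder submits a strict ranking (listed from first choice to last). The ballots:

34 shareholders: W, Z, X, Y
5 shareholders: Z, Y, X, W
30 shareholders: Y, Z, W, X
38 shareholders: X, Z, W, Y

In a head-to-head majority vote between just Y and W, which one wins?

Voters preferring Y to W: 35; preferring W to Y: 72.
W wins the head-to-head.

W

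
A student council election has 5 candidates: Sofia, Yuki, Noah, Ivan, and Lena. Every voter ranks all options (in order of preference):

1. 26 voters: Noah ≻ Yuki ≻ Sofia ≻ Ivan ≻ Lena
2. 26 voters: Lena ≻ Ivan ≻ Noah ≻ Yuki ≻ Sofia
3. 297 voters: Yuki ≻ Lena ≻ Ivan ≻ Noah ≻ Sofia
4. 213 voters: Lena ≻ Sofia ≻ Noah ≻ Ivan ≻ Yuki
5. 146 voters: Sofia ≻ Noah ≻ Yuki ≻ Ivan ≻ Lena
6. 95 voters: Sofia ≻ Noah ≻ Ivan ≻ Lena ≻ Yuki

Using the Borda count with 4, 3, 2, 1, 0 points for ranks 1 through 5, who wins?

Sofia: 26·2 + 26·0 + 297·0 + 213·3 + 146·4 + 95·4 = 1655
Yuki: 26·3 + 26·1 + 297·4 + 213·0 + 146·2 + 95·0 = 1584
Noah: 26·4 + 26·2 + 297·1 + 213·2 + 146·3 + 95·3 = 1602
Ivan: 26·1 + 26·3 + 297·2 + 213·1 + 146·1 + 95·2 = 1247
Lena: 26·0 + 26·4 + 297·3 + 213·4 + 146·0 + 95·1 = 1942
Lena has the highest Borda score (1942).

Lena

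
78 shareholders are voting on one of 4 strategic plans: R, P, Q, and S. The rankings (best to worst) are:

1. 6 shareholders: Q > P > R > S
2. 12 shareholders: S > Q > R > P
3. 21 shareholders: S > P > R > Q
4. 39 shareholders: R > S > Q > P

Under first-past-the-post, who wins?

R

First-place votes: R 39, P 0, Q 6, S 33.
R has the most first-place votes.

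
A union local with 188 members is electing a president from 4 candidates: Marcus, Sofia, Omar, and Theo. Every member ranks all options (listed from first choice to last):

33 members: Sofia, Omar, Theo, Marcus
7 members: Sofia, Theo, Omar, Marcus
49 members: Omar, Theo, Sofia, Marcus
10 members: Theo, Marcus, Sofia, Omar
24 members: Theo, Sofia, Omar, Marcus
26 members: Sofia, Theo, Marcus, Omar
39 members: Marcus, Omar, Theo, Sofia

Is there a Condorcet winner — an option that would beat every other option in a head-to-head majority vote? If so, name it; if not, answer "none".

Checking pairwise contests:
Sofia beats Marcus 139–49.
Theo beats Sofia 122–66.
Sofia beats Omar 100–88.
Omar beats Theo 121–67.
Every option loses at least one head-to-head, so there is no Condorcet winner.

none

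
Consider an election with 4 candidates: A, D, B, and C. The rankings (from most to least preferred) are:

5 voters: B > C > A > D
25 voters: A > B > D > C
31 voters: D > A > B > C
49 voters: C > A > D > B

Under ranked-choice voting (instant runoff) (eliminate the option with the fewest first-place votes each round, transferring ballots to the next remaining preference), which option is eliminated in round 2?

A

Round 1: A 25, D 31, B 5, C 49. Eliminate B.
Round 2: A 25, D 31, C 54. Eliminate A.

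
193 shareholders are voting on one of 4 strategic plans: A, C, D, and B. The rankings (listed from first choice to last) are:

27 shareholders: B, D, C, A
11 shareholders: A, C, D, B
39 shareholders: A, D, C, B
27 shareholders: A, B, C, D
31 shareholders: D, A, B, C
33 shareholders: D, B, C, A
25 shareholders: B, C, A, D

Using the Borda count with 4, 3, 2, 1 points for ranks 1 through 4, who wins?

D

A: 27·1 + 11·4 + 39·4 + 27·4 + 31·3 + 33·1 + 25·2 = 511
C: 27·2 + 11·3 + 39·2 + 27·2 + 31·1 + 33·2 + 25·3 = 391
D: 27·3 + 11·2 + 39·3 + 27·1 + 31·4 + 33·4 + 25·1 = 528
B: 27·4 + 11·1 + 39·1 + 27·3 + 31·2 + 33·3 + 25·4 = 500
D has the highest Borda score (528).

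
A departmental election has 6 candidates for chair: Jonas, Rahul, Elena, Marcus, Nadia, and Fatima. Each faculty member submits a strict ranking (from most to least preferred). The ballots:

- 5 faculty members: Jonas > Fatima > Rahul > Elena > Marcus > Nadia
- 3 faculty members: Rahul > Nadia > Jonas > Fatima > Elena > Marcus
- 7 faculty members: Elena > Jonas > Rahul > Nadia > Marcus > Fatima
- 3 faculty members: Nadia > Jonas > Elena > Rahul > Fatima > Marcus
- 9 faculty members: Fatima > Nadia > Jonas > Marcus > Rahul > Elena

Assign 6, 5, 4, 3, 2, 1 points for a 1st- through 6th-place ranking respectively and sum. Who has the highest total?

Jonas: 5·6 + 3·4 + 7·5 + 3·5 + 9·4 = 128
Rahul: 5·4 + 3·6 + 7·4 + 3·3 + 9·2 = 93
Elena: 5·3 + 3·2 + 7·6 + 3·4 + 9·1 = 84
Marcus: 5·2 + 3·1 + 7·2 + 3·1 + 9·3 = 57
Nadia: 5·1 + 3·5 + 7·3 + 3·6 + 9·5 = 104
Fatima: 5·5 + 3·3 + 7·1 + 3·2 + 9·6 = 101
Jonas has the highest Borda score (128).

Jonas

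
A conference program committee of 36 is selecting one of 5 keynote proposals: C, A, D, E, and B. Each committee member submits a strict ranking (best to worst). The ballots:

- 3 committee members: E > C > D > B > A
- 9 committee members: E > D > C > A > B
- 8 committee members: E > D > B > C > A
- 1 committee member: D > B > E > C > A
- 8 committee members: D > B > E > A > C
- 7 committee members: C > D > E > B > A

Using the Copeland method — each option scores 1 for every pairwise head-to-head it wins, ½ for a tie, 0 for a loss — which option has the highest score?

C: beats A and B; loses to D and E → score 2.
A: loses to C, D, E, and B → score 0.
D: beats C, A, and B; loses to E → score 3.
E: beats C, A, D, and B → score 4.
B: beats A; loses to C, D, and E → score 1.
E has the best pairwise record.

E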